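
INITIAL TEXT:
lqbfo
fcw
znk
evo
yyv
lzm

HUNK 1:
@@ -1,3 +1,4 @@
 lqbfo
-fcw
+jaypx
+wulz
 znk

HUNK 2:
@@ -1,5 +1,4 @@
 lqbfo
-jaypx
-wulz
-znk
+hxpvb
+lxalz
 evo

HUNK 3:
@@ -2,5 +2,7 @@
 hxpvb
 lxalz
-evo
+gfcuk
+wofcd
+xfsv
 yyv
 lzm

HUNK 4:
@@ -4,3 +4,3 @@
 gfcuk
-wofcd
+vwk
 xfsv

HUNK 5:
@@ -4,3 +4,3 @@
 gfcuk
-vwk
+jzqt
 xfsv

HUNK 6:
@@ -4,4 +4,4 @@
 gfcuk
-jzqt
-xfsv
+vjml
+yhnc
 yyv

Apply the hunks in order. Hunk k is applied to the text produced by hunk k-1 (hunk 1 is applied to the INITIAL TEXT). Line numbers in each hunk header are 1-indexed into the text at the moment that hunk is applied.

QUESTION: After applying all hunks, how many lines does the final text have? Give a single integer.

Hunk 1: at line 1 remove [fcw] add [jaypx,wulz] -> 7 lines: lqbfo jaypx wulz znk evo yyv lzm
Hunk 2: at line 1 remove [jaypx,wulz,znk] add [hxpvb,lxalz] -> 6 lines: lqbfo hxpvb lxalz evo yyv lzm
Hunk 3: at line 2 remove [evo] add [gfcuk,wofcd,xfsv] -> 8 lines: lqbfo hxpvb lxalz gfcuk wofcd xfsv yyv lzm
Hunk 4: at line 4 remove [wofcd] add [vwk] -> 8 lines: lqbfo hxpvb lxalz gfcuk vwk xfsv yyv lzm
Hunk 5: at line 4 remove [vwk] add [jzqt] -> 8 lines: lqbfo hxpvb lxalz gfcuk jzqt xfsv yyv lzm
Hunk 6: at line 4 remove [jzqt,xfsv] add [vjml,yhnc] -> 8 lines: lqbfo hxpvb lxalz gfcuk vjml yhnc yyv lzm
Final line count: 8

Answer: 8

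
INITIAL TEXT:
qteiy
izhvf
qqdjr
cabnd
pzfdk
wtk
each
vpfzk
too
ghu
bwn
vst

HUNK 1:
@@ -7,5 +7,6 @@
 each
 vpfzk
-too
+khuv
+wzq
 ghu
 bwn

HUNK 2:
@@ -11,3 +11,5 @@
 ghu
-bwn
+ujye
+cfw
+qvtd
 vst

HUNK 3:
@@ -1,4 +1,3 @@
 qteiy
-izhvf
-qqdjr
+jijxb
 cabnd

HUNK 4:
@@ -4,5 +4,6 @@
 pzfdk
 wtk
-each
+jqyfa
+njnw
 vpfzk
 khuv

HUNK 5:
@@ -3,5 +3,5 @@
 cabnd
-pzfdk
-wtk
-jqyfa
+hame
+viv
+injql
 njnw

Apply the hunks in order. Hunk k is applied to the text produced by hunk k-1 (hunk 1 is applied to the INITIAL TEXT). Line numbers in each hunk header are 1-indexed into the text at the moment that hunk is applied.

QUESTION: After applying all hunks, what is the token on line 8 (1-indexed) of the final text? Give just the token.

Answer: vpfzk

Derivation:
Hunk 1: at line 7 remove [too] add [khuv,wzq] -> 13 lines: qteiy izhvf qqdjr cabnd pzfdk wtk each vpfzk khuv wzq ghu bwn vst
Hunk 2: at line 11 remove [bwn] add [ujye,cfw,qvtd] -> 15 lines: qteiy izhvf qqdjr cabnd pzfdk wtk each vpfzk khuv wzq ghu ujye cfw qvtd vst
Hunk 3: at line 1 remove [izhvf,qqdjr] add [jijxb] -> 14 lines: qteiy jijxb cabnd pzfdk wtk each vpfzk khuv wzq ghu ujye cfw qvtd vst
Hunk 4: at line 4 remove [each] add [jqyfa,njnw] -> 15 lines: qteiy jijxb cabnd pzfdk wtk jqyfa njnw vpfzk khuv wzq ghu ujye cfw qvtd vst
Hunk 5: at line 3 remove [pzfdk,wtk,jqyfa] add [hame,viv,injql] -> 15 lines: qteiy jijxb cabnd hame viv injql njnw vpfzk khuv wzq ghu ujye cfw qvtd vst
Final line 8: vpfzk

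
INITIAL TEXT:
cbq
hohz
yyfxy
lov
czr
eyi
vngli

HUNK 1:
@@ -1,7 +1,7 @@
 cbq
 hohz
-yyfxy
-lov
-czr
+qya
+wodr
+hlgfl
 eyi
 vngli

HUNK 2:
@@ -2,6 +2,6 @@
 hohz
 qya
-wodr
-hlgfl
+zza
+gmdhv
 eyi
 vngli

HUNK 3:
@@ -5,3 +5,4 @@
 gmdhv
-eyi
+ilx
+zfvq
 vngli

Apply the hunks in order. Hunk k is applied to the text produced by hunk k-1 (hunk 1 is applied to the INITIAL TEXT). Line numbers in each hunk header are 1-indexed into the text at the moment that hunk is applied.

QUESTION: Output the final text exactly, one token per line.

Hunk 1: at line 1 remove [yyfxy,lov,czr] add [qya,wodr,hlgfl] -> 7 lines: cbq hohz qya wodr hlgfl eyi vngli
Hunk 2: at line 2 remove [wodr,hlgfl] add [zza,gmdhv] -> 7 lines: cbq hohz qya zza gmdhv eyi vngli
Hunk 3: at line 5 remove [eyi] add [ilx,zfvq] -> 8 lines: cbq hohz qya zza gmdhv ilx zfvq vngli

Answer: cbq
hohz
qya
zza
gmdhv
ilx
zfvq
vngli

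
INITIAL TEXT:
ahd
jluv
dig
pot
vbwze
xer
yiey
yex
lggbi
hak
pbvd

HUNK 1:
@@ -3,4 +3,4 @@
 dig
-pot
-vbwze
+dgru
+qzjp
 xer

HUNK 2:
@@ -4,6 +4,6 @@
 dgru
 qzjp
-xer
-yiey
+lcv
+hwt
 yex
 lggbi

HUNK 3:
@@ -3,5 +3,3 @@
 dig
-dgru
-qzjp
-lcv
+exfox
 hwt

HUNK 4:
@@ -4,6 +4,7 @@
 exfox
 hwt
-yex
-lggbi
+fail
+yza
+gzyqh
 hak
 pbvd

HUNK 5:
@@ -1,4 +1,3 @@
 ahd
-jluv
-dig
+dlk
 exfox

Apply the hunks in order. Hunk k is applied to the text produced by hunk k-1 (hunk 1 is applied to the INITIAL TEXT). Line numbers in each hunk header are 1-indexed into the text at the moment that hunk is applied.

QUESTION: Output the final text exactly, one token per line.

Hunk 1: at line 3 remove [pot,vbwze] add [dgru,qzjp] -> 11 lines: ahd jluv dig dgru qzjp xer yiey yex lggbi hak pbvd
Hunk 2: at line 4 remove [xer,yiey] add [lcv,hwt] -> 11 lines: ahd jluv dig dgru qzjp lcv hwt yex lggbi hak pbvd
Hunk 3: at line 3 remove [dgru,qzjp,lcv] add [exfox] -> 9 lines: ahd jluv dig exfox hwt yex lggbi hak pbvd
Hunk 4: at line 4 remove [yex,lggbi] add [fail,yza,gzyqh] -> 10 lines: ahd jluv dig exfox hwt fail yza gzyqh hak pbvd
Hunk 5: at line 1 remove [jluv,dig] add [dlk] -> 9 lines: ahd dlk exfox hwt fail yza gzyqh hak pbvd

Answer: ahd
dlk
exfox
hwt
fail
yza
gzyqh
hak
pbvd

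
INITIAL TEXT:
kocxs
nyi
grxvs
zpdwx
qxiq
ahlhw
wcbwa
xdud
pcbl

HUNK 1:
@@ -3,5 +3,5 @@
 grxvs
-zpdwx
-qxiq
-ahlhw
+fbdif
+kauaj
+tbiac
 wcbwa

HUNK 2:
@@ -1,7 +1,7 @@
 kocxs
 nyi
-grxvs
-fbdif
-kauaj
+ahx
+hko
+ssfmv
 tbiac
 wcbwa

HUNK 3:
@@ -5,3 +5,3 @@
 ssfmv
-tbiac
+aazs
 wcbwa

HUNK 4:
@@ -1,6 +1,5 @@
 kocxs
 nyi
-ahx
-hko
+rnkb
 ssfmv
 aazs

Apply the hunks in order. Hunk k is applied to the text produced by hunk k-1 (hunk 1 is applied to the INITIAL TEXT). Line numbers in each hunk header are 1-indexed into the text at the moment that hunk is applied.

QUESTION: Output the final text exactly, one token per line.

Answer: kocxs
nyi
rnkb
ssfmv
aazs
wcbwa
xdud
pcbl

Derivation:
Hunk 1: at line 3 remove [zpdwx,qxiq,ahlhw] add [fbdif,kauaj,tbiac] -> 9 lines: kocxs nyi grxvs fbdif kauaj tbiac wcbwa xdud pcbl
Hunk 2: at line 1 remove [grxvs,fbdif,kauaj] add [ahx,hko,ssfmv] -> 9 lines: kocxs nyi ahx hko ssfmv tbiac wcbwa xdud pcbl
Hunk 3: at line 5 remove [tbiac] add [aazs] -> 9 lines: kocxs nyi ahx hko ssfmv aazs wcbwa xdud pcbl
Hunk 4: at line 1 remove [ahx,hko] add [rnkb] -> 8 lines: kocxs nyi rnkb ssfmv aazs wcbwa xdud pcbl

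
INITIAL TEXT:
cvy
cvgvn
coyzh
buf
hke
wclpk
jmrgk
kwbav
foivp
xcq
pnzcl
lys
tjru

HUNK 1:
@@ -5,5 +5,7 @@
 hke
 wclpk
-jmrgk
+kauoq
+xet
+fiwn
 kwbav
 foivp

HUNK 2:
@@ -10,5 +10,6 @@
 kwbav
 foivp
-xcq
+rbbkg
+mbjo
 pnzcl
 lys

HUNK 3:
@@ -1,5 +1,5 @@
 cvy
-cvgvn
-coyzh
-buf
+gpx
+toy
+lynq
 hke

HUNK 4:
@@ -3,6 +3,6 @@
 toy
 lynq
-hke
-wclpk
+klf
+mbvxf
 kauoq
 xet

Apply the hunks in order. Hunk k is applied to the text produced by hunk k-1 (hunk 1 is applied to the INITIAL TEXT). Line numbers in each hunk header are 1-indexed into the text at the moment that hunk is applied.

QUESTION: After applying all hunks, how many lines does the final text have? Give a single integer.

Hunk 1: at line 5 remove [jmrgk] add [kauoq,xet,fiwn] -> 15 lines: cvy cvgvn coyzh buf hke wclpk kauoq xet fiwn kwbav foivp xcq pnzcl lys tjru
Hunk 2: at line 10 remove [xcq] add [rbbkg,mbjo] -> 16 lines: cvy cvgvn coyzh buf hke wclpk kauoq xet fiwn kwbav foivp rbbkg mbjo pnzcl lys tjru
Hunk 3: at line 1 remove [cvgvn,coyzh,buf] add [gpx,toy,lynq] -> 16 lines: cvy gpx toy lynq hke wclpk kauoq xet fiwn kwbav foivp rbbkg mbjo pnzcl lys tjru
Hunk 4: at line 3 remove [hke,wclpk] add [klf,mbvxf] -> 16 lines: cvy gpx toy lynq klf mbvxf kauoq xet fiwn kwbav foivp rbbkg mbjo pnzcl lys tjru
Final line count: 16

Answer: 16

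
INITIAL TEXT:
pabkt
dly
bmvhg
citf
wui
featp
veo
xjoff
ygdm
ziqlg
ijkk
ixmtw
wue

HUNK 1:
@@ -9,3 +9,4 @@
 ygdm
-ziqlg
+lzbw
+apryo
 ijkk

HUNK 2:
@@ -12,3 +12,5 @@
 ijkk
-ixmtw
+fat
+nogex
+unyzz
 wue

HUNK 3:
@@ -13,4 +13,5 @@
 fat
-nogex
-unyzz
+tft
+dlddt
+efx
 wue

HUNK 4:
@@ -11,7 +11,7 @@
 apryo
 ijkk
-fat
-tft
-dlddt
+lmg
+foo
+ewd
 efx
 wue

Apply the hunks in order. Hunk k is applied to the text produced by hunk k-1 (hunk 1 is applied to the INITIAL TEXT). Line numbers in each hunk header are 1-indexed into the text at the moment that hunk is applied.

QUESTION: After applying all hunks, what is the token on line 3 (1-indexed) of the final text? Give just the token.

Answer: bmvhg

Derivation:
Hunk 1: at line 9 remove [ziqlg] add [lzbw,apryo] -> 14 lines: pabkt dly bmvhg citf wui featp veo xjoff ygdm lzbw apryo ijkk ixmtw wue
Hunk 2: at line 12 remove [ixmtw] add [fat,nogex,unyzz] -> 16 lines: pabkt dly bmvhg citf wui featp veo xjoff ygdm lzbw apryo ijkk fat nogex unyzz wue
Hunk 3: at line 13 remove [nogex,unyzz] add [tft,dlddt,efx] -> 17 lines: pabkt dly bmvhg citf wui featp veo xjoff ygdm lzbw apryo ijkk fat tft dlddt efx wue
Hunk 4: at line 11 remove [fat,tft,dlddt] add [lmg,foo,ewd] -> 17 lines: pabkt dly bmvhg citf wui featp veo xjoff ygdm lzbw apryo ijkk lmg foo ewd efx wue
Final line 3: bmvhg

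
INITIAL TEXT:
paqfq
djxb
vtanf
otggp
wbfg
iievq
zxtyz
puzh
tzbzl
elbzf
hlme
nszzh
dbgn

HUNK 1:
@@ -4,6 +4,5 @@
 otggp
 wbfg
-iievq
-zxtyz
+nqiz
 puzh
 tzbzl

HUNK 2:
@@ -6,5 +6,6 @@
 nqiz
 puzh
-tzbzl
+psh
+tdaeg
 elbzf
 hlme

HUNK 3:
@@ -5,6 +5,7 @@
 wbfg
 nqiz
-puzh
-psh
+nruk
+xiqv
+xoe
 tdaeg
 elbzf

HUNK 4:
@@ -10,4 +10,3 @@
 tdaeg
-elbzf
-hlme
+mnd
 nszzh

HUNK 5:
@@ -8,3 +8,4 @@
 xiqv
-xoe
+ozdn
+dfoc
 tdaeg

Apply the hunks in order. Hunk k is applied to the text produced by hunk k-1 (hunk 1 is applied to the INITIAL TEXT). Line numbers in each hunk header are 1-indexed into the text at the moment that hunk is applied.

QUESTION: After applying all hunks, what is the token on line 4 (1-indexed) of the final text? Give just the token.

Hunk 1: at line 4 remove [iievq,zxtyz] add [nqiz] -> 12 lines: paqfq djxb vtanf otggp wbfg nqiz puzh tzbzl elbzf hlme nszzh dbgn
Hunk 2: at line 6 remove [tzbzl] add [psh,tdaeg] -> 13 lines: paqfq djxb vtanf otggp wbfg nqiz puzh psh tdaeg elbzf hlme nszzh dbgn
Hunk 3: at line 5 remove [puzh,psh] add [nruk,xiqv,xoe] -> 14 lines: paqfq djxb vtanf otggp wbfg nqiz nruk xiqv xoe tdaeg elbzf hlme nszzh dbgn
Hunk 4: at line 10 remove [elbzf,hlme] add [mnd] -> 13 lines: paqfq djxb vtanf otggp wbfg nqiz nruk xiqv xoe tdaeg mnd nszzh dbgn
Hunk 5: at line 8 remove [xoe] add [ozdn,dfoc] -> 14 lines: paqfq djxb vtanf otggp wbfg nqiz nruk xiqv ozdn dfoc tdaeg mnd nszzh dbgn
Final line 4: otggp

Answer: otggp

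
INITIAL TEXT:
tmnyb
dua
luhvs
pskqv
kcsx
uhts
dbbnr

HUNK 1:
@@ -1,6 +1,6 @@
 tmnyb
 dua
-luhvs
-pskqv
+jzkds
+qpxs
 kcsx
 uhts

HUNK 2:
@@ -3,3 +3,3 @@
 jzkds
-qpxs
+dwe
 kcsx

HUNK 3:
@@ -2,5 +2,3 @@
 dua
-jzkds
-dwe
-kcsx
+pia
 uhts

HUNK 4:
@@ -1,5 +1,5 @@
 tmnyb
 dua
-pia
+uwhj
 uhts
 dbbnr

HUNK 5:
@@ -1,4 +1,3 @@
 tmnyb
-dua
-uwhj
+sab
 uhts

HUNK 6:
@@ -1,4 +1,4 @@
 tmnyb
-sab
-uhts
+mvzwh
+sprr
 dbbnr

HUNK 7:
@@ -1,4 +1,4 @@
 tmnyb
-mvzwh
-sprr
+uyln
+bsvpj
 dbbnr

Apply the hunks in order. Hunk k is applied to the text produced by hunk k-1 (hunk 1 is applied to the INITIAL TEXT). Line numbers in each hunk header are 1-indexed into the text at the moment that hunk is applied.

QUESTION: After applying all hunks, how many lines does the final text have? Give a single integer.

Hunk 1: at line 1 remove [luhvs,pskqv] add [jzkds,qpxs] -> 7 lines: tmnyb dua jzkds qpxs kcsx uhts dbbnr
Hunk 2: at line 3 remove [qpxs] add [dwe] -> 7 lines: tmnyb dua jzkds dwe kcsx uhts dbbnr
Hunk 3: at line 2 remove [jzkds,dwe,kcsx] add [pia] -> 5 lines: tmnyb dua pia uhts dbbnr
Hunk 4: at line 1 remove [pia] add [uwhj] -> 5 lines: tmnyb dua uwhj uhts dbbnr
Hunk 5: at line 1 remove [dua,uwhj] add [sab] -> 4 lines: tmnyb sab uhts dbbnr
Hunk 6: at line 1 remove [sab,uhts] add [mvzwh,sprr] -> 4 lines: tmnyb mvzwh sprr dbbnr
Hunk 7: at line 1 remove [mvzwh,sprr] add [uyln,bsvpj] -> 4 lines: tmnyb uyln bsvpj dbbnr
Final line count: 4

Answer: 4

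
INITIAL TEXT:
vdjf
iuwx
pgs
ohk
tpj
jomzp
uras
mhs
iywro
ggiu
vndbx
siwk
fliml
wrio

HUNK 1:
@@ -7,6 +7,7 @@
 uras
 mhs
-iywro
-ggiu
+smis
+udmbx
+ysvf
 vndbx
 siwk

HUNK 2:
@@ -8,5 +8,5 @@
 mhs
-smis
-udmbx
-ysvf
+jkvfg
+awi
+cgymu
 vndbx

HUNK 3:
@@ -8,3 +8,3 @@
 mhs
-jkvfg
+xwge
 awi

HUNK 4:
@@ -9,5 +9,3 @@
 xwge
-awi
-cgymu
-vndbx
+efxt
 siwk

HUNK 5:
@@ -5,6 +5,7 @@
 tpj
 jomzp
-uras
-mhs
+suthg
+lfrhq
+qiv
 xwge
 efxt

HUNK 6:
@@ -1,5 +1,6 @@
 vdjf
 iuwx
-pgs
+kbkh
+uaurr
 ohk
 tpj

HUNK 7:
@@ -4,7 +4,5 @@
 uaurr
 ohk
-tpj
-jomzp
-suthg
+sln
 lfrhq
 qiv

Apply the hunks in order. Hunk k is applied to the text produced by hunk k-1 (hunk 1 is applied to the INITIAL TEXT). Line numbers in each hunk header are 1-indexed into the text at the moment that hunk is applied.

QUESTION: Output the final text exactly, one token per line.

Hunk 1: at line 7 remove [iywro,ggiu] add [smis,udmbx,ysvf] -> 15 lines: vdjf iuwx pgs ohk tpj jomzp uras mhs smis udmbx ysvf vndbx siwk fliml wrio
Hunk 2: at line 8 remove [smis,udmbx,ysvf] add [jkvfg,awi,cgymu] -> 15 lines: vdjf iuwx pgs ohk tpj jomzp uras mhs jkvfg awi cgymu vndbx siwk fliml wrio
Hunk 3: at line 8 remove [jkvfg] add [xwge] -> 15 lines: vdjf iuwx pgs ohk tpj jomzp uras mhs xwge awi cgymu vndbx siwk fliml wrio
Hunk 4: at line 9 remove [awi,cgymu,vndbx] add [efxt] -> 13 lines: vdjf iuwx pgs ohk tpj jomzp uras mhs xwge efxt siwk fliml wrio
Hunk 5: at line 5 remove [uras,mhs] add [suthg,lfrhq,qiv] -> 14 lines: vdjf iuwx pgs ohk tpj jomzp suthg lfrhq qiv xwge efxt siwk fliml wrio
Hunk 6: at line 1 remove [pgs] add [kbkh,uaurr] -> 15 lines: vdjf iuwx kbkh uaurr ohk tpj jomzp suthg lfrhq qiv xwge efxt siwk fliml wrio
Hunk 7: at line 4 remove [tpj,jomzp,suthg] add [sln] -> 13 lines: vdjf iuwx kbkh uaurr ohk sln lfrhq qiv xwge efxt siwk fliml wrio

Answer: vdjf
iuwx
kbkh
uaurr
ohk
sln
lfrhq
qiv
xwge
efxt
siwk
fliml
wrio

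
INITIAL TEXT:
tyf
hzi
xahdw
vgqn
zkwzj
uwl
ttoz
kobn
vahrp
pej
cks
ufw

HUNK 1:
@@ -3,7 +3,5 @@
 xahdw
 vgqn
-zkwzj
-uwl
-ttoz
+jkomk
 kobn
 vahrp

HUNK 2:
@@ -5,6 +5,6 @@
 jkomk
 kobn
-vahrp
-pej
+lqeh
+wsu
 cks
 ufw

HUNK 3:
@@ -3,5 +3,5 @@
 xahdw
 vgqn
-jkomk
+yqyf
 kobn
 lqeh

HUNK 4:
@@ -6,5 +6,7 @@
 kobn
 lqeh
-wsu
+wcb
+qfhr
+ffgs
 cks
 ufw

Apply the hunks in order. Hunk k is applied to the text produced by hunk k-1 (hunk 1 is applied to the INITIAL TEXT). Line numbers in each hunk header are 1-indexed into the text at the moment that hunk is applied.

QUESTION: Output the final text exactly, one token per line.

Answer: tyf
hzi
xahdw
vgqn
yqyf
kobn
lqeh
wcb
qfhr
ffgs
cks
ufw

Derivation:
Hunk 1: at line 3 remove [zkwzj,uwl,ttoz] add [jkomk] -> 10 lines: tyf hzi xahdw vgqn jkomk kobn vahrp pej cks ufw
Hunk 2: at line 5 remove [vahrp,pej] add [lqeh,wsu] -> 10 lines: tyf hzi xahdw vgqn jkomk kobn lqeh wsu cks ufw
Hunk 3: at line 3 remove [jkomk] add [yqyf] -> 10 lines: tyf hzi xahdw vgqn yqyf kobn lqeh wsu cks ufw
Hunk 4: at line 6 remove [wsu] add [wcb,qfhr,ffgs] -> 12 lines: tyf hzi xahdw vgqn yqyf kobn lqeh wcb qfhr ffgs cks ufw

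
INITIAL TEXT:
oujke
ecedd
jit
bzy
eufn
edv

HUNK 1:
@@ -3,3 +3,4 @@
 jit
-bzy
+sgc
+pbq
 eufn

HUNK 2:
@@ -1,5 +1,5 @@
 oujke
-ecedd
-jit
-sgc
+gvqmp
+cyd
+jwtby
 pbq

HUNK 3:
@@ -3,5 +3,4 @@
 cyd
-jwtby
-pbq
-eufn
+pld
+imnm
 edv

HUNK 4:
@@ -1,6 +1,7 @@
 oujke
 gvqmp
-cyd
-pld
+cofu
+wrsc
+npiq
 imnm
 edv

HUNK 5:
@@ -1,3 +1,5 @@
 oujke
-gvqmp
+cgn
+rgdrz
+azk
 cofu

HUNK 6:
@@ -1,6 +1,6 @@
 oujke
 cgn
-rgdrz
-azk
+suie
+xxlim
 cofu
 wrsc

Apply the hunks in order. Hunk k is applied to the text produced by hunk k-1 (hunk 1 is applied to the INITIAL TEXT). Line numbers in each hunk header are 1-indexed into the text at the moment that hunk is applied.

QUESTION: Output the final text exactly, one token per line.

Hunk 1: at line 3 remove [bzy] add [sgc,pbq] -> 7 lines: oujke ecedd jit sgc pbq eufn edv
Hunk 2: at line 1 remove [ecedd,jit,sgc] add [gvqmp,cyd,jwtby] -> 7 lines: oujke gvqmp cyd jwtby pbq eufn edv
Hunk 3: at line 3 remove [jwtby,pbq,eufn] add [pld,imnm] -> 6 lines: oujke gvqmp cyd pld imnm edv
Hunk 4: at line 1 remove [cyd,pld] add [cofu,wrsc,npiq] -> 7 lines: oujke gvqmp cofu wrsc npiq imnm edv
Hunk 5: at line 1 remove [gvqmp] add [cgn,rgdrz,azk] -> 9 lines: oujke cgn rgdrz azk cofu wrsc npiq imnm edv
Hunk 6: at line 1 remove [rgdrz,azk] add [suie,xxlim] -> 9 lines: oujke cgn suie xxlim cofu wrsc npiq imnm edv

Answer: oujke
cgn
suie
xxlim
cofu
wrsc
npiq
imnm
edv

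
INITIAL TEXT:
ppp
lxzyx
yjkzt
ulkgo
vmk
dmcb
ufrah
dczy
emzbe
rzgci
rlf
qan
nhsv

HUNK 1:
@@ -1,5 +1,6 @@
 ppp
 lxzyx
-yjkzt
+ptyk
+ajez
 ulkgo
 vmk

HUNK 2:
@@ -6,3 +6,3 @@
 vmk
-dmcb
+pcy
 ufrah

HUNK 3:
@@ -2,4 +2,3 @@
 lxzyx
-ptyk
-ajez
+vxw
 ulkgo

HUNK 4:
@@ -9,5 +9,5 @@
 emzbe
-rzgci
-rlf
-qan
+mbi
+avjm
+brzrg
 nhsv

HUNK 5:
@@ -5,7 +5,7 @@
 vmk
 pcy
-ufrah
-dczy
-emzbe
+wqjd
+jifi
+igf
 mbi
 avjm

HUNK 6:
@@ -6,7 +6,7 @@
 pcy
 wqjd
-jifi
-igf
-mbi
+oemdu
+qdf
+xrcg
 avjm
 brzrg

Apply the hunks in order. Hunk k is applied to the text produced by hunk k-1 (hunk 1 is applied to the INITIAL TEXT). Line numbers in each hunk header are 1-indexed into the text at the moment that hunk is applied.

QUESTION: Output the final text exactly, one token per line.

Hunk 1: at line 1 remove [yjkzt] add [ptyk,ajez] -> 14 lines: ppp lxzyx ptyk ajez ulkgo vmk dmcb ufrah dczy emzbe rzgci rlf qan nhsv
Hunk 2: at line 6 remove [dmcb] add [pcy] -> 14 lines: ppp lxzyx ptyk ajez ulkgo vmk pcy ufrah dczy emzbe rzgci rlf qan nhsv
Hunk 3: at line 2 remove [ptyk,ajez] add [vxw] -> 13 lines: ppp lxzyx vxw ulkgo vmk pcy ufrah dczy emzbe rzgci rlf qan nhsv
Hunk 4: at line 9 remove [rzgci,rlf,qan] add [mbi,avjm,brzrg] -> 13 lines: ppp lxzyx vxw ulkgo vmk pcy ufrah dczy emzbe mbi avjm brzrg nhsv
Hunk 5: at line 5 remove [ufrah,dczy,emzbe] add [wqjd,jifi,igf] -> 13 lines: ppp lxzyx vxw ulkgo vmk pcy wqjd jifi igf mbi avjm brzrg nhsv
Hunk 6: at line 6 remove [jifi,igf,mbi] add [oemdu,qdf,xrcg] -> 13 lines: ppp lxzyx vxw ulkgo vmk pcy wqjd oemdu qdf xrcg avjm brzrg nhsv

Answer: ppp
lxzyx
vxw
ulkgo
vmk
pcy
wqjd
oemdu
qdf
xrcg
avjm
brzrg
nhsv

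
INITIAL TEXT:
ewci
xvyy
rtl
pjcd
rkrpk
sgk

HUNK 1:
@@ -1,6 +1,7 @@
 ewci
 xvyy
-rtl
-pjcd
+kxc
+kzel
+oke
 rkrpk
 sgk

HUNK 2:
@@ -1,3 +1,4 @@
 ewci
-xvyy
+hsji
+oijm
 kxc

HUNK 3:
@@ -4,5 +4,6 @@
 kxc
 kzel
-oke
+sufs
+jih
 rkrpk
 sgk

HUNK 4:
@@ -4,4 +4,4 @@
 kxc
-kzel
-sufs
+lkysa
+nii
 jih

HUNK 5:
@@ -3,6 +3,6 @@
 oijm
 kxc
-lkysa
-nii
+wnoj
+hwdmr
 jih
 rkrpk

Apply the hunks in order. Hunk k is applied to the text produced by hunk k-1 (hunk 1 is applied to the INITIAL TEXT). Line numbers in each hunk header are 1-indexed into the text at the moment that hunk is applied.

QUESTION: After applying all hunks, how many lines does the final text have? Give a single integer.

Hunk 1: at line 1 remove [rtl,pjcd] add [kxc,kzel,oke] -> 7 lines: ewci xvyy kxc kzel oke rkrpk sgk
Hunk 2: at line 1 remove [xvyy] add [hsji,oijm] -> 8 lines: ewci hsji oijm kxc kzel oke rkrpk sgk
Hunk 3: at line 4 remove [oke] add [sufs,jih] -> 9 lines: ewci hsji oijm kxc kzel sufs jih rkrpk sgk
Hunk 4: at line 4 remove [kzel,sufs] add [lkysa,nii] -> 9 lines: ewci hsji oijm kxc lkysa nii jih rkrpk sgk
Hunk 5: at line 3 remove [lkysa,nii] add [wnoj,hwdmr] -> 9 lines: ewci hsji oijm kxc wnoj hwdmr jih rkrpk sgk
Final line count: 9

Answer: 9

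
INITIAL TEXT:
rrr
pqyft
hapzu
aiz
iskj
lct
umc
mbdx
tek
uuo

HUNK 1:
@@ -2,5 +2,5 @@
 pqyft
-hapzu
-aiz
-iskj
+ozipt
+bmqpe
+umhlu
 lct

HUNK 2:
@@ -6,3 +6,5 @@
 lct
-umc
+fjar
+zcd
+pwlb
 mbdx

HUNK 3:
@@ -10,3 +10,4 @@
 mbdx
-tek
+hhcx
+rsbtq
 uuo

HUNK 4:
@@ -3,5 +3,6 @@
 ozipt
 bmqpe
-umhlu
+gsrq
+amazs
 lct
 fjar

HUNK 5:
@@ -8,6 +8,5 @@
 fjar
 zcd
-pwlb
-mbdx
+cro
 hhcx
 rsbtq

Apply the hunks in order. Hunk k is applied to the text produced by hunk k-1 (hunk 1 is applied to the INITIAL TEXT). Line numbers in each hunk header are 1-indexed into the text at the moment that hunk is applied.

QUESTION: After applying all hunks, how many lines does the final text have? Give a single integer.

Hunk 1: at line 2 remove [hapzu,aiz,iskj] add [ozipt,bmqpe,umhlu] -> 10 lines: rrr pqyft ozipt bmqpe umhlu lct umc mbdx tek uuo
Hunk 2: at line 6 remove [umc] add [fjar,zcd,pwlb] -> 12 lines: rrr pqyft ozipt bmqpe umhlu lct fjar zcd pwlb mbdx tek uuo
Hunk 3: at line 10 remove [tek] add [hhcx,rsbtq] -> 13 lines: rrr pqyft ozipt bmqpe umhlu lct fjar zcd pwlb mbdx hhcx rsbtq uuo
Hunk 4: at line 3 remove [umhlu] add [gsrq,amazs] -> 14 lines: rrr pqyft ozipt bmqpe gsrq amazs lct fjar zcd pwlb mbdx hhcx rsbtq uuo
Hunk 5: at line 8 remove [pwlb,mbdx] add [cro] -> 13 lines: rrr pqyft ozipt bmqpe gsrq amazs lct fjar zcd cro hhcx rsbtq uuo
Final line count: 13

Answer: 13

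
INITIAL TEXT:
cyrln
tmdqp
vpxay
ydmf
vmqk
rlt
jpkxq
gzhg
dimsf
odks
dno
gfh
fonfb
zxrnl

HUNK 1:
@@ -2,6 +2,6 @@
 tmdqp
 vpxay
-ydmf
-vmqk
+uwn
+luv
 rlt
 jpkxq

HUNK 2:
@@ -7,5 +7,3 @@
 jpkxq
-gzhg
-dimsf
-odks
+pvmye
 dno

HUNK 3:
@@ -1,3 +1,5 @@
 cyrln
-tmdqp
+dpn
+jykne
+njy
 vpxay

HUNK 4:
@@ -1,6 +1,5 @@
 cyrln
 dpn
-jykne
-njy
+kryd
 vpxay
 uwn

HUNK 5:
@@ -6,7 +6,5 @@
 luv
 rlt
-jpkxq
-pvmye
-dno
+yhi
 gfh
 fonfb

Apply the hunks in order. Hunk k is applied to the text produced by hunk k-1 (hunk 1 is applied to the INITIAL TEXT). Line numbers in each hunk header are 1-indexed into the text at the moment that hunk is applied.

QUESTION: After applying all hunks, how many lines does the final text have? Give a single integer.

Answer: 11

Derivation:
Hunk 1: at line 2 remove [ydmf,vmqk] add [uwn,luv] -> 14 lines: cyrln tmdqp vpxay uwn luv rlt jpkxq gzhg dimsf odks dno gfh fonfb zxrnl
Hunk 2: at line 7 remove [gzhg,dimsf,odks] add [pvmye] -> 12 lines: cyrln tmdqp vpxay uwn luv rlt jpkxq pvmye dno gfh fonfb zxrnl
Hunk 3: at line 1 remove [tmdqp] add [dpn,jykne,njy] -> 14 lines: cyrln dpn jykne njy vpxay uwn luv rlt jpkxq pvmye dno gfh fonfb zxrnl
Hunk 4: at line 1 remove [jykne,njy] add [kryd] -> 13 lines: cyrln dpn kryd vpxay uwn luv rlt jpkxq pvmye dno gfh fonfb zxrnl
Hunk 5: at line 6 remove [jpkxq,pvmye,dno] add [yhi] -> 11 lines: cyrln dpn kryd vpxay uwn luv rlt yhi gfh fonfb zxrnl
Final line count: 11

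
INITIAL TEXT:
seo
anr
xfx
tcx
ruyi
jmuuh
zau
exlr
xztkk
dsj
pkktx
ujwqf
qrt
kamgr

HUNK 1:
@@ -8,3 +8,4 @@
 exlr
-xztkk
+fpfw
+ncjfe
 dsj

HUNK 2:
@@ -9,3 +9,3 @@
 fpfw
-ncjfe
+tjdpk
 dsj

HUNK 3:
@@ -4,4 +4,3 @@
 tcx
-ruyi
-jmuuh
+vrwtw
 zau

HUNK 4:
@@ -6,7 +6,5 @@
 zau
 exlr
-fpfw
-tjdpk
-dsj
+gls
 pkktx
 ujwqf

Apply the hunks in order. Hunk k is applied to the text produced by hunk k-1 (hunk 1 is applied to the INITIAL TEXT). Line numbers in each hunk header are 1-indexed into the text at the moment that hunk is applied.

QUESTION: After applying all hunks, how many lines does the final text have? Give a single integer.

Answer: 12

Derivation:
Hunk 1: at line 8 remove [xztkk] add [fpfw,ncjfe] -> 15 lines: seo anr xfx tcx ruyi jmuuh zau exlr fpfw ncjfe dsj pkktx ujwqf qrt kamgr
Hunk 2: at line 9 remove [ncjfe] add [tjdpk] -> 15 lines: seo anr xfx tcx ruyi jmuuh zau exlr fpfw tjdpk dsj pkktx ujwqf qrt kamgr
Hunk 3: at line 4 remove [ruyi,jmuuh] add [vrwtw] -> 14 lines: seo anr xfx tcx vrwtw zau exlr fpfw tjdpk dsj pkktx ujwqf qrt kamgr
Hunk 4: at line 6 remove [fpfw,tjdpk,dsj] add [gls] -> 12 lines: seo anr xfx tcx vrwtw zau exlr gls pkktx ujwqf qrt kamgr
Final line count: 12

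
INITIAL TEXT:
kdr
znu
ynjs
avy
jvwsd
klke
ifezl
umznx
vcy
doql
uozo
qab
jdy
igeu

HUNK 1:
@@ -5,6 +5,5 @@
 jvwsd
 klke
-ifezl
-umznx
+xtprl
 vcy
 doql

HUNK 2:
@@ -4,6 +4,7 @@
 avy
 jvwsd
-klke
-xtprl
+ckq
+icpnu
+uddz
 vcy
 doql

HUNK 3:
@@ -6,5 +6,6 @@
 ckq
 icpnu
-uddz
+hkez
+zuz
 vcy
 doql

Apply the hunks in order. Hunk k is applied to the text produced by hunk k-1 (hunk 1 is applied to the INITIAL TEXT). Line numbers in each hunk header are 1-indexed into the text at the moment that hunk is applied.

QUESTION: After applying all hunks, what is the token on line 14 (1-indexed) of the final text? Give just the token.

Answer: jdy

Derivation:
Hunk 1: at line 5 remove [ifezl,umznx] add [xtprl] -> 13 lines: kdr znu ynjs avy jvwsd klke xtprl vcy doql uozo qab jdy igeu
Hunk 2: at line 4 remove [klke,xtprl] add [ckq,icpnu,uddz] -> 14 lines: kdr znu ynjs avy jvwsd ckq icpnu uddz vcy doql uozo qab jdy igeu
Hunk 3: at line 6 remove [uddz] add [hkez,zuz] -> 15 lines: kdr znu ynjs avy jvwsd ckq icpnu hkez zuz vcy doql uozo qab jdy igeu
Final line 14: jdy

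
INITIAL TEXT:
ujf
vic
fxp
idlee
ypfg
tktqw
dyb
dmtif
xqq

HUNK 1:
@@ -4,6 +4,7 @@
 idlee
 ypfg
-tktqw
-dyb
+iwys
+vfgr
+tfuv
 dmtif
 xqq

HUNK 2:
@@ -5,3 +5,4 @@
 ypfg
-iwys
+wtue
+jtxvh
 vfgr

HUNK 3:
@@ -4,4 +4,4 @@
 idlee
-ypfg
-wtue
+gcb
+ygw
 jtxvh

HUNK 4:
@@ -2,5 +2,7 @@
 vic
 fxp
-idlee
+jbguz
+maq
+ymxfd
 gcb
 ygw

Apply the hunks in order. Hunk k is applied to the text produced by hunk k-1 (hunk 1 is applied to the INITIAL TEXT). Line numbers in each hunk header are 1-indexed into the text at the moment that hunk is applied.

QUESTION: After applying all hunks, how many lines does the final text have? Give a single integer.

Hunk 1: at line 4 remove [tktqw,dyb] add [iwys,vfgr,tfuv] -> 10 lines: ujf vic fxp idlee ypfg iwys vfgr tfuv dmtif xqq
Hunk 2: at line 5 remove [iwys] add [wtue,jtxvh] -> 11 lines: ujf vic fxp idlee ypfg wtue jtxvh vfgr tfuv dmtif xqq
Hunk 3: at line 4 remove [ypfg,wtue] add [gcb,ygw] -> 11 lines: ujf vic fxp idlee gcb ygw jtxvh vfgr tfuv dmtif xqq
Hunk 4: at line 2 remove [idlee] add [jbguz,maq,ymxfd] -> 13 lines: ujf vic fxp jbguz maq ymxfd gcb ygw jtxvh vfgr tfuv dmtif xqq
Final line count: 13

Answer: 13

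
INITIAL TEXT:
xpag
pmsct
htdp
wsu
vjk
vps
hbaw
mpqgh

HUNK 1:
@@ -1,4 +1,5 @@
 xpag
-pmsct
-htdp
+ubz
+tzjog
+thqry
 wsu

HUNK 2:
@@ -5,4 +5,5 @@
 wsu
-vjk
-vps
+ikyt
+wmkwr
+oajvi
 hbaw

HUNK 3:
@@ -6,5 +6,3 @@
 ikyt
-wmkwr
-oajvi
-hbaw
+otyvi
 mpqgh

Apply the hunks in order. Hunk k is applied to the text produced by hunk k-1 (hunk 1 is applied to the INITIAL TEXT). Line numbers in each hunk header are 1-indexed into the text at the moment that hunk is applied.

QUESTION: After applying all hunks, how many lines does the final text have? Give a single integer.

Answer: 8

Derivation:
Hunk 1: at line 1 remove [pmsct,htdp] add [ubz,tzjog,thqry] -> 9 lines: xpag ubz tzjog thqry wsu vjk vps hbaw mpqgh
Hunk 2: at line 5 remove [vjk,vps] add [ikyt,wmkwr,oajvi] -> 10 lines: xpag ubz tzjog thqry wsu ikyt wmkwr oajvi hbaw mpqgh
Hunk 3: at line 6 remove [wmkwr,oajvi,hbaw] add [otyvi] -> 8 lines: xpag ubz tzjog thqry wsu ikyt otyvi mpqgh
Final line count: 8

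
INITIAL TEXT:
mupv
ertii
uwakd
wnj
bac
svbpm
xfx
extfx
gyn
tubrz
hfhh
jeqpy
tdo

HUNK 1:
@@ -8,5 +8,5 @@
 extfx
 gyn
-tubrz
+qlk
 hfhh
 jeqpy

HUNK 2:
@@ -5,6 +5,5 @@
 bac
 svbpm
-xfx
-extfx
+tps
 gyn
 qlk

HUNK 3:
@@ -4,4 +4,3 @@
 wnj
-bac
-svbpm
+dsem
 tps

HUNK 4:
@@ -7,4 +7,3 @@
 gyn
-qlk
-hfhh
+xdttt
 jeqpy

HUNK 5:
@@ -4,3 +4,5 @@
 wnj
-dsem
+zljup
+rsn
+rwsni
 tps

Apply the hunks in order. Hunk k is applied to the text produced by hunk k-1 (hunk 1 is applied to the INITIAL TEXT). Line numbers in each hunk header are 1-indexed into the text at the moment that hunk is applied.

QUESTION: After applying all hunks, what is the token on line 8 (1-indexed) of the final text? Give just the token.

Hunk 1: at line 8 remove [tubrz] add [qlk] -> 13 lines: mupv ertii uwakd wnj bac svbpm xfx extfx gyn qlk hfhh jeqpy tdo
Hunk 2: at line 5 remove [xfx,extfx] add [tps] -> 12 lines: mupv ertii uwakd wnj bac svbpm tps gyn qlk hfhh jeqpy tdo
Hunk 3: at line 4 remove [bac,svbpm] add [dsem] -> 11 lines: mupv ertii uwakd wnj dsem tps gyn qlk hfhh jeqpy tdo
Hunk 4: at line 7 remove [qlk,hfhh] add [xdttt] -> 10 lines: mupv ertii uwakd wnj dsem tps gyn xdttt jeqpy tdo
Hunk 5: at line 4 remove [dsem] add [zljup,rsn,rwsni] -> 12 lines: mupv ertii uwakd wnj zljup rsn rwsni tps gyn xdttt jeqpy tdo
Final line 8: tps

Answer: tps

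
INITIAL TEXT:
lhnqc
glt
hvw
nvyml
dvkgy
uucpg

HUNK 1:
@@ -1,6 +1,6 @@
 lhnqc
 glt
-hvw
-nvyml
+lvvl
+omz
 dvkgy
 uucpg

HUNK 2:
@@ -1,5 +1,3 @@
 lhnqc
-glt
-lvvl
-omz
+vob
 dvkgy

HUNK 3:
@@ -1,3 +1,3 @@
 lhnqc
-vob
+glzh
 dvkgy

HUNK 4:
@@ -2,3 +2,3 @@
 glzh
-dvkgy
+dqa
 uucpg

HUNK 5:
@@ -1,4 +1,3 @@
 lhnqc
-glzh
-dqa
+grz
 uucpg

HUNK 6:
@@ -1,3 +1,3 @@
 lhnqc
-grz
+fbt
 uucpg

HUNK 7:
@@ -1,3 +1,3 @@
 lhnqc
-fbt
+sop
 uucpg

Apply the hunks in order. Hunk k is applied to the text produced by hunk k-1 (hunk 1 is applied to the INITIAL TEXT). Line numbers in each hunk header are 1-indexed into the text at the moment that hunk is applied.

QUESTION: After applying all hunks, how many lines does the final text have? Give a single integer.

Hunk 1: at line 1 remove [hvw,nvyml] add [lvvl,omz] -> 6 lines: lhnqc glt lvvl omz dvkgy uucpg
Hunk 2: at line 1 remove [glt,lvvl,omz] add [vob] -> 4 lines: lhnqc vob dvkgy uucpg
Hunk 3: at line 1 remove [vob] add [glzh] -> 4 lines: lhnqc glzh dvkgy uucpg
Hunk 4: at line 2 remove [dvkgy] add [dqa] -> 4 lines: lhnqc glzh dqa uucpg
Hunk 5: at line 1 remove [glzh,dqa] add [grz] -> 3 lines: lhnqc grz uucpg
Hunk 6: at line 1 remove [grz] add [fbt] -> 3 lines: lhnqc fbt uucpg
Hunk 7: at line 1 remove [fbt] add [sop] -> 3 lines: lhnqc sop uucpg
Final line count: 3

Answer: 3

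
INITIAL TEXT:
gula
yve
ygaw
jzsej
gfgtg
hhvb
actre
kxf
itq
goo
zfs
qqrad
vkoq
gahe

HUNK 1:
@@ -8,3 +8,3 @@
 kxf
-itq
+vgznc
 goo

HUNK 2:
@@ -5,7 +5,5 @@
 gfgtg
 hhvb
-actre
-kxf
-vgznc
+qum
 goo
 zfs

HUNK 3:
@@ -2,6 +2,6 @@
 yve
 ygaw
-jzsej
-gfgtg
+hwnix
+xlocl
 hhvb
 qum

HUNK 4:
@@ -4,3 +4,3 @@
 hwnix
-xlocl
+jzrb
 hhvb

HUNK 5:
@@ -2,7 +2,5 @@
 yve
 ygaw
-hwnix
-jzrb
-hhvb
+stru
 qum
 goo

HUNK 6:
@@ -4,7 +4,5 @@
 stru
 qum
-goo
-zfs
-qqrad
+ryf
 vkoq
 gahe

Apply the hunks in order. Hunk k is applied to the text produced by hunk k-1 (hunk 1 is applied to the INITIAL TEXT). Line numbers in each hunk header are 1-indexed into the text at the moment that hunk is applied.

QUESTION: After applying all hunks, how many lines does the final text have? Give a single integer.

Answer: 8

Derivation:
Hunk 1: at line 8 remove [itq] add [vgznc] -> 14 lines: gula yve ygaw jzsej gfgtg hhvb actre kxf vgznc goo zfs qqrad vkoq gahe
Hunk 2: at line 5 remove [actre,kxf,vgznc] add [qum] -> 12 lines: gula yve ygaw jzsej gfgtg hhvb qum goo zfs qqrad vkoq gahe
Hunk 3: at line 2 remove [jzsej,gfgtg] add [hwnix,xlocl] -> 12 lines: gula yve ygaw hwnix xlocl hhvb qum goo zfs qqrad vkoq gahe
Hunk 4: at line 4 remove [xlocl] add [jzrb] -> 12 lines: gula yve ygaw hwnix jzrb hhvb qum goo zfs qqrad vkoq gahe
Hunk 5: at line 2 remove [hwnix,jzrb,hhvb] add [stru] -> 10 lines: gula yve ygaw stru qum goo zfs qqrad vkoq gahe
Hunk 6: at line 4 remove [goo,zfs,qqrad] add [ryf] -> 8 lines: gula yve ygaw stru qum ryf vkoq gahe
Final line count: 8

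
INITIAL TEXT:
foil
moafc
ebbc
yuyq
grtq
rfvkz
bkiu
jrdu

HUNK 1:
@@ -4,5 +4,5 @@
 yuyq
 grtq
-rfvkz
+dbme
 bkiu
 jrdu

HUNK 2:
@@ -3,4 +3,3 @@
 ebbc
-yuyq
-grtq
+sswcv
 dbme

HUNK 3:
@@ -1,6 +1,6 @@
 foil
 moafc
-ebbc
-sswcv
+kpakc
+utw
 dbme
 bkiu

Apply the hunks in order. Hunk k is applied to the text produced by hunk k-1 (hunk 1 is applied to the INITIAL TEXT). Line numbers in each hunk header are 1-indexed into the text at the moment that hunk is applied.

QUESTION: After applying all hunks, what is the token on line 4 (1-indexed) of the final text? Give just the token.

Answer: utw

Derivation:
Hunk 1: at line 4 remove [rfvkz] add [dbme] -> 8 lines: foil moafc ebbc yuyq grtq dbme bkiu jrdu
Hunk 2: at line 3 remove [yuyq,grtq] add [sswcv] -> 7 lines: foil moafc ebbc sswcv dbme bkiu jrdu
Hunk 3: at line 1 remove [ebbc,sswcv] add [kpakc,utw] -> 7 lines: foil moafc kpakc utw dbme bkiu jrdu
Final line 4: utw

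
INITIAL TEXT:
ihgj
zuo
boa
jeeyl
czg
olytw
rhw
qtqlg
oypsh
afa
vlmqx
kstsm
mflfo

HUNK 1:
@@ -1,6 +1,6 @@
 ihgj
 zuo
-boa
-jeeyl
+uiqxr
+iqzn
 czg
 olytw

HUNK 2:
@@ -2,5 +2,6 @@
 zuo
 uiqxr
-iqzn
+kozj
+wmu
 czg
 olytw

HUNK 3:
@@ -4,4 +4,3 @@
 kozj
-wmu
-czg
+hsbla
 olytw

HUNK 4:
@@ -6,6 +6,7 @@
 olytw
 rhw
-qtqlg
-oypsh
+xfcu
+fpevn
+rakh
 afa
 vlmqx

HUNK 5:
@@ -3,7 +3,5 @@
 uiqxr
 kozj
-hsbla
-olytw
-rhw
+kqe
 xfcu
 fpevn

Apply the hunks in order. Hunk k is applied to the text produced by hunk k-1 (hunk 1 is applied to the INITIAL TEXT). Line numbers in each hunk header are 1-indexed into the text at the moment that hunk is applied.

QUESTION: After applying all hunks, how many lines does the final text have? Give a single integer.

Hunk 1: at line 1 remove [boa,jeeyl] add [uiqxr,iqzn] -> 13 lines: ihgj zuo uiqxr iqzn czg olytw rhw qtqlg oypsh afa vlmqx kstsm mflfo
Hunk 2: at line 2 remove [iqzn] add [kozj,wmu] -> 14 lines: ihgj zuo uiqxr kozj wmu czg olytw rhw qtqlg oypsh afa vlmqx kstsm mflfo
Hunk 3: at line 4 remove [wmu,czg] add [hsbla] -> 13 lines: ihgj zuo uiqxr kozj hsbla olytw rhw qtqlg oypsh afa vlmqx kstsm mflfo
Hunk 4: at line 6 remove [qtqlg,oypsh] add [xfcu,fpevn,rakh] -> 14 lines: ihgj zuo uiqxr kozj hsbla olytw rhw xfcu fpevn rakh afa vlmqx kstsm mflfo
Hunk 5: at line 3 remove [hsbla,olytw,rhw] add [kqe] -> 12 lines: ihgj zuo uiqxr kozj kqe xfcu fpevn rakh afa vlmqx kstsm mflfo
Final line count: 12

Answer: 12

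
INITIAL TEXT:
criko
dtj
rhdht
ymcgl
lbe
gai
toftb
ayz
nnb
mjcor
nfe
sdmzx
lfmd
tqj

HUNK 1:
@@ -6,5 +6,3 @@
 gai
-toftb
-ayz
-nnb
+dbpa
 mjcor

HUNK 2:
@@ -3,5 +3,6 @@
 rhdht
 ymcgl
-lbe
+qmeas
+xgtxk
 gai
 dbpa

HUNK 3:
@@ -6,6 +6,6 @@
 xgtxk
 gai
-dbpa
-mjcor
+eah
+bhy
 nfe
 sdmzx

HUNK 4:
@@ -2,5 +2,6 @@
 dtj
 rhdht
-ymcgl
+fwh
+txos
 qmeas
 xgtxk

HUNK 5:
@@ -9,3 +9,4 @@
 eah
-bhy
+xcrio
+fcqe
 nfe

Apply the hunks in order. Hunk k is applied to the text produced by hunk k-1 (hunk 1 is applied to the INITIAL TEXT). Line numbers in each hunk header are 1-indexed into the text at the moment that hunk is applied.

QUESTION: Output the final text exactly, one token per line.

Answer: criko
dtj
rhdht
fwh
txos
qmeas
xgtxk
gai
eah
xcrio
fcqe
nfe
sdmzx
lfmd
tqj

Derivation:
Hunk 1: at line 6 remove [toftb,ayz,nnb] add [dbpa] -> 12 lines: criko dtj rhdht ymcgl lbe gai dbpa mjcor nfe sdmzx lfmd tqj
Hunk 2: at line 3 remove [lbe] add [qmeas,xgtxk] -> 13 lines: criko dtj rhdht ymcgl qmeas xgtxk gai dbpa mjcor nfe sdmzx lfmd tqj
Hunk 3: at line 6 remove [dbpa,mjcor] add [eah,bhy] -> 13 lines: criko dtj rhdht ymcgl qmeas xgtxk gai eah bhy nfe sdmzx lfmd tqj
Hunk 4: at line 2 remove [ymcgl] add [fwh,txos] -> 14 lines: criko dtj rhdht fwh txos qmeas xgtxk gai eah bhy nfe sdmzx lfmd tqj
Hunk 5: at line 9 remove [bhy] add [xcrio,fcqe] -> 15 lines: criko dtj rhdht fwh txos qmeas xgtxk gai eah xcrio fcqe nfe sdmzx lfmd tqj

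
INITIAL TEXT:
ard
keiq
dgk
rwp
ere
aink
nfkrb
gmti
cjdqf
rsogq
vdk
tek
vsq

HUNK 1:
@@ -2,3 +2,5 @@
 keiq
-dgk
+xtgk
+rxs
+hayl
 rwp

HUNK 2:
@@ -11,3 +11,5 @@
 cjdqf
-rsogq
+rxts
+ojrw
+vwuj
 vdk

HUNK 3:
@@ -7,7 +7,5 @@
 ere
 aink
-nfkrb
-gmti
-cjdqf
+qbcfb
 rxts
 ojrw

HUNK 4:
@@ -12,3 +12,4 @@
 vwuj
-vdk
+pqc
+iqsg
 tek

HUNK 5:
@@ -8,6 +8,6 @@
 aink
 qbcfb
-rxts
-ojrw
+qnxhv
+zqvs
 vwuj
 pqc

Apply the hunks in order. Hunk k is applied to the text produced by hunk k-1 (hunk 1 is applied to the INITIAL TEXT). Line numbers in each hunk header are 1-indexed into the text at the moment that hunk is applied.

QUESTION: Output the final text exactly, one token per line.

Hunk 1: at line 2 remove [dgk] add [xtgk,rxs,hayl] -> 15 lines: ard keiq xtgk rxs hayl rwp ere aink nfkrb gmti cjdqf rsogq vdk tek vsq
Hunk 2: at line 11 remove [rsogq] add [rxts,ojrw,vwuj] -> 17 lines: ard keiq xtgk rxs hayl rwp ere aink nfkrb gmti cjdqf rxts ojrw vwuj vdk tek vsq
Hunk 3: at line 7 remove [nfkrb,gmti,cjdqf] add [qbcfb] -> 15 lines: ard keiq xtgk rxs hayl rwp ere aink qbcfb rxts ojrw vwuj vdk tek vsq
Hunk 4: at line 12 remove [vdk] add [pqc,iqsg] -> 16 lines: ard keiq xtgk rxs hayl rwp ere aink qbcfb rxts ojrw vwuj pqc iqsg tek vsq
Hunk 5: at line 8 remove [rxts,ojrw] add [qnxhv,zqvs] -> 16 lines: ard keiq xtgk rxs hayl rwp ere aink qbcfb qnxhv zqvs vwuj pqc iqsg tek vsq

Answer: ard
keiq
xtgk
rxs
hayl
rwp
ere
aink
qbcfb
qnxhv
zqvs
vwuj
pqc
iqsg
tek
vsq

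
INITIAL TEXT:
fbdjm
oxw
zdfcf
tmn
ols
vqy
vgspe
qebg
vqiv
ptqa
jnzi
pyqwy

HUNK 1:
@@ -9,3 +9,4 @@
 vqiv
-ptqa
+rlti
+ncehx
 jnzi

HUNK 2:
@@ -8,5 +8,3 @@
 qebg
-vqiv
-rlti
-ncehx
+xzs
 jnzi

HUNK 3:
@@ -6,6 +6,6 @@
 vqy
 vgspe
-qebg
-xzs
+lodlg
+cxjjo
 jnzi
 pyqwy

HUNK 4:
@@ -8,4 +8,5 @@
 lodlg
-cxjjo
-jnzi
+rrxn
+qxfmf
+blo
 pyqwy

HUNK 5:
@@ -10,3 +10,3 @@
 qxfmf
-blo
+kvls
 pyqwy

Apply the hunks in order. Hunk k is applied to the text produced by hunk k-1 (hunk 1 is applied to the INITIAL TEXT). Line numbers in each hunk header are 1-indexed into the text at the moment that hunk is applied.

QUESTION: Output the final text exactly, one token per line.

Answer: fbdjm
oxw
zdfcf
tmn
ols
vqy
vgspe
lodlg
rrxn
qxfmf
kvls
pyqwy

Derivation:
Hunk 1: at line 9 remove [ptqa] add [rlti,ncehx] -> 13 lines: fbdjm oxw zdfcf tmn ols vqy vgspe qebg vqiv rlti ncehx jnzi pyqwy
Hunk 2: at line 8 remove [vqiv,rlti,ncehx] add [xzs] -> 11 lines: fbdjm oxw zdfcf tmn ols vqy vgspe qebg xzs jnzi pyqwy
Hunk 3: at line 6 remove [qebg,xzs] add [lodlg,cxjjo] -> 11 lines: fbdjm oxw zdfcf tmn ols vqy vgspe lodlg cxjjo jnzi pyqwy
Hunk 4: at line 8 remove [cxjjo,jnzi] add [rrxn,qxfmf,blo] -> 12 lines: fbdjm oxw zdfcf tmn ols vqy vgspe lodlg rrxn qxfmf blo pyqwy
Hunk 5: at line 10 remove [blo] add [kvls] -> 12 lines: fbdjm oxw zdfcf tmn ols vqy vgspe lodlg rrxn qxfmf kvls pyqwy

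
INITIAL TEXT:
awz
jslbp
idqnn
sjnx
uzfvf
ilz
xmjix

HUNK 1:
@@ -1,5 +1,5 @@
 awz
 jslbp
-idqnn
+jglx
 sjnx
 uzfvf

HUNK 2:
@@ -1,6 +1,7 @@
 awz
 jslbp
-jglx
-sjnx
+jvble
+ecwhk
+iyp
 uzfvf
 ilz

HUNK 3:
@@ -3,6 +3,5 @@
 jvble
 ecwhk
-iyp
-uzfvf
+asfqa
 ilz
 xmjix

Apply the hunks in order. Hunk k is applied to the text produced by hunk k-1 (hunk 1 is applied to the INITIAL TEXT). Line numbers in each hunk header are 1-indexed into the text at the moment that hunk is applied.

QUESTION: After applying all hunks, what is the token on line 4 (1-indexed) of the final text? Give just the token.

Answer: ecwhk

Derivation:
Hunk 1: at line 1 remove [idqnn] add [jglx] -> 7 lines: awz jslbp jglx sjnx uzfvf ilz xmjix
Hunk 2: at line 1 remove [jglx,sjnx] add [jvble,ecwhk,iyp] -> 8 lines: awz jslbp jvble ecwhk iyp uzfvf ilz xmjix
Hunk 3: at line 3 remove [iyp,uzfvf] add [asfqa] -> 7 lines: awz jslbp jvble ecwhk asfqa ilz xmjix
Final line 4: ecwhk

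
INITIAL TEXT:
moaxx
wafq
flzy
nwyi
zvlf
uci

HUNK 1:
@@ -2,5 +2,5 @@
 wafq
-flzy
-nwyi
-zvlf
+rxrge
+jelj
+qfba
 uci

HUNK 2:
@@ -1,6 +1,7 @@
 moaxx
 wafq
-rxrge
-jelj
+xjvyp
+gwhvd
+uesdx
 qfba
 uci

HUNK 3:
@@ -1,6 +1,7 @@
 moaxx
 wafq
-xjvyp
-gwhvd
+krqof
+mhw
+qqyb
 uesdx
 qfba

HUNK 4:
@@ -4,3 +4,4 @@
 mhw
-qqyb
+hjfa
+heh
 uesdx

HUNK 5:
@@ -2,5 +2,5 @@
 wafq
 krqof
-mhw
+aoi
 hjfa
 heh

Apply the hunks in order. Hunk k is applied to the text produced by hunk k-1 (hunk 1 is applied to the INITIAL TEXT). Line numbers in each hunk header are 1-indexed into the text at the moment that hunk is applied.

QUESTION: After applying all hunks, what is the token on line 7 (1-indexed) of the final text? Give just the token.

Hunk 1: at line 2 remove [flzy,nwyi,zvlf] add [rxrge,jelj,qfba] -> 6 lines: moaxx wafq rxrge jelj qfba uci
Hunk 2: at line 1 remove [rxrge,jelj] add [xjvyp,gwhvd,uesdx] -> 7 lines: moaxx wafq xjvyp gwhvd uesdx qfba uci
Hunk 3: at line 1 remove [xjvyp,gwhvd] add [krqof,mhw,qqyb] -> 8 lines: moaxx wafq krqof mhw qqyb uesdx qfba uci
Hunk 4: at line 4 remove [qqyb] add [hjfa,heh] -> 9 lines: moaxx wafq krqof mhw hjfa heh uesdx qfba uci
Hunk 5: at line 2 remove [mhw] add [aoi] -> 9 lines: moaxx wafq krqof aoi hjfa heh uesdx qfba uci
Final line 7: uesdx

Answer: uesdx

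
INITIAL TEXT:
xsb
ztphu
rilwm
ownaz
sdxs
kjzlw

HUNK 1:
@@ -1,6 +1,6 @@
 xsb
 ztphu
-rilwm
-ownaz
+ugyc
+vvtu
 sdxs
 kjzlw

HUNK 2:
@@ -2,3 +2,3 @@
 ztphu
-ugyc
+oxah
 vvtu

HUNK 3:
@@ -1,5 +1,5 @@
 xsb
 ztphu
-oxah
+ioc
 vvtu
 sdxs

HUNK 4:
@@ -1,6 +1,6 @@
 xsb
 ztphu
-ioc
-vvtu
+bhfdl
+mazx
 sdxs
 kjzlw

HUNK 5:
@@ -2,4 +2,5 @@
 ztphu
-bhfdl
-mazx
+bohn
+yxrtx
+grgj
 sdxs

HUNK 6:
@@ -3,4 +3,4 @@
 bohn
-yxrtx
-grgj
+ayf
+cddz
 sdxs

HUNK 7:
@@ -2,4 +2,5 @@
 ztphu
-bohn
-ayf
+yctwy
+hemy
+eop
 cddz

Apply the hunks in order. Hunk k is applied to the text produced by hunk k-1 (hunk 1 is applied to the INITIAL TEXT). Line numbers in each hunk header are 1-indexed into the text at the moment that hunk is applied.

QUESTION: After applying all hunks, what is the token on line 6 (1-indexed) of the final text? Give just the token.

Answer: cddz

Derivation:
Hunk 1: at line 1 remove [rilwm,ownaz] add [ugyc,vvtu] -> 6 lines: xsb ztphu ugyc vvtu sdxs kjzlw
Hunk 2: at line 2 remove [ugyc] add [oxah] -> 6 lines: xsb ztphu oxah vvtu sdxs kjzlw
Hunk 3: at line 1 remove [oxah] add [ioc] -> 6 lines: xsb ztphu ioc vvtu sdxs kjzlw
Hunk 4: at line 1 remove [ioc,vvtu] add [bhfdl,mazx] -> 6 lines: xsb ztphu bhfdl mazx sdxs kjzlw
Hunk 5: at line 2 remove [bhfdl,mazx] add [bohn,yxrtx,grgj] -> 7 lines: xsb ztphu bohn yxrtx grgj sdxs kjzlw
Hunk 6: at line 3 remove [yxrtx,grgj] add [ayf,cddz] -> 7 lines: xsb ztphu bohn ayf cddz sdxs kjzlw
Hunk 7: at line 2 remove [bohn,ayf] add [yctwy,hemy,eop] -> 8 lines: xsb ztphu yctwy hemy eop cddz sdxs kjzlw
Final line 6: cddz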